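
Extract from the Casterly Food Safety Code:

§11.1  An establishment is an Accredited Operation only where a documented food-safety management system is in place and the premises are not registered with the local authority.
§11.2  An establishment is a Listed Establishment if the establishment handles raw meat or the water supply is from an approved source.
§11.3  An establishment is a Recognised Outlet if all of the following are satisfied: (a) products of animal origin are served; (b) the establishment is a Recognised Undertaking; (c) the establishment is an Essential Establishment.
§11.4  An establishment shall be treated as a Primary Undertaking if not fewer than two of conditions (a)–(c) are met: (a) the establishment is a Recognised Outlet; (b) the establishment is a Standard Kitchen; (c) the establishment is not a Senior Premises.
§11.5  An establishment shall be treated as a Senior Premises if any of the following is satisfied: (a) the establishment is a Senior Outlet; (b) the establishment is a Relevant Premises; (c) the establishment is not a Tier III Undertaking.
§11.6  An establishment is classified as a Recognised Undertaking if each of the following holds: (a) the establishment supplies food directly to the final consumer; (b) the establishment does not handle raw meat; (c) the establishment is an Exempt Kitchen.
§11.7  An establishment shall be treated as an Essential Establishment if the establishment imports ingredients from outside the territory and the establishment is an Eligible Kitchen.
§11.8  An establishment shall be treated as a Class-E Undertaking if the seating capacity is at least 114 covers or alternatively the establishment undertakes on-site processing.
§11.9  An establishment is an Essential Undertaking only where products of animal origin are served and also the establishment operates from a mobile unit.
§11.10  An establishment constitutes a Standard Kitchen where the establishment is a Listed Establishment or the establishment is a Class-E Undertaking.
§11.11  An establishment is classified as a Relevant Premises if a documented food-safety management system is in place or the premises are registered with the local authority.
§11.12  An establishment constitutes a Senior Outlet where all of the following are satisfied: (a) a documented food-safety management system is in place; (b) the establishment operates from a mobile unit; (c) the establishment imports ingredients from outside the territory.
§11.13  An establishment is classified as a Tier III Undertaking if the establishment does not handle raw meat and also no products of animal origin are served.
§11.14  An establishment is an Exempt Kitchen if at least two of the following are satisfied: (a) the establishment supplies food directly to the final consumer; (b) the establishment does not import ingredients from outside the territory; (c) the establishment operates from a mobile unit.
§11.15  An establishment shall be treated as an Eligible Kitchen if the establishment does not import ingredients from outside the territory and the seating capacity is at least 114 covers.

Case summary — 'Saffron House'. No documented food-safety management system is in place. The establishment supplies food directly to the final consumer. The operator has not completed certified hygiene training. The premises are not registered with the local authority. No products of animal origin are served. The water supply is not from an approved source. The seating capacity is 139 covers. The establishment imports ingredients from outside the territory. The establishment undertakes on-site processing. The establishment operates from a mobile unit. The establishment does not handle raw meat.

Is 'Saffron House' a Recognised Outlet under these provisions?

No

§11.14 — Exempt Kitchen: the establishment supplies food directly to the final consumer? yes; the establishment does not import ingredients from outside the territory? no; the establishment operates from a mobile unit? yes — 2 of 3 hold (need ≥2) → satisfied.
§11.6 — Recognised Undertaking: [the establishment supplies food directly to the final consumer? yes] AND [the establishment does not handle raw meat? yes] AND [Exempt Kitchen (§11.14)? yes] → satisfied.
§11.15 — Eligible Kitchen: [the establishment does not import ingredients from outside the territory? no] AND [seating capacity: 139 covers ≥ 114 covers? yes] → not satisfied.
§11.7 — Essential Establishment: [the establishment imports ingredients from outside the territory? yes] AND [Eligible Kitchen (§11.15)? no] → not satisfied.
§11.3 — Recognised Outlet: [products of animal origin are served? no] AND [Recognised Undertaking (§11.6)? yes] AND [Essential Establishment (§11.7)? no] → not satisfied.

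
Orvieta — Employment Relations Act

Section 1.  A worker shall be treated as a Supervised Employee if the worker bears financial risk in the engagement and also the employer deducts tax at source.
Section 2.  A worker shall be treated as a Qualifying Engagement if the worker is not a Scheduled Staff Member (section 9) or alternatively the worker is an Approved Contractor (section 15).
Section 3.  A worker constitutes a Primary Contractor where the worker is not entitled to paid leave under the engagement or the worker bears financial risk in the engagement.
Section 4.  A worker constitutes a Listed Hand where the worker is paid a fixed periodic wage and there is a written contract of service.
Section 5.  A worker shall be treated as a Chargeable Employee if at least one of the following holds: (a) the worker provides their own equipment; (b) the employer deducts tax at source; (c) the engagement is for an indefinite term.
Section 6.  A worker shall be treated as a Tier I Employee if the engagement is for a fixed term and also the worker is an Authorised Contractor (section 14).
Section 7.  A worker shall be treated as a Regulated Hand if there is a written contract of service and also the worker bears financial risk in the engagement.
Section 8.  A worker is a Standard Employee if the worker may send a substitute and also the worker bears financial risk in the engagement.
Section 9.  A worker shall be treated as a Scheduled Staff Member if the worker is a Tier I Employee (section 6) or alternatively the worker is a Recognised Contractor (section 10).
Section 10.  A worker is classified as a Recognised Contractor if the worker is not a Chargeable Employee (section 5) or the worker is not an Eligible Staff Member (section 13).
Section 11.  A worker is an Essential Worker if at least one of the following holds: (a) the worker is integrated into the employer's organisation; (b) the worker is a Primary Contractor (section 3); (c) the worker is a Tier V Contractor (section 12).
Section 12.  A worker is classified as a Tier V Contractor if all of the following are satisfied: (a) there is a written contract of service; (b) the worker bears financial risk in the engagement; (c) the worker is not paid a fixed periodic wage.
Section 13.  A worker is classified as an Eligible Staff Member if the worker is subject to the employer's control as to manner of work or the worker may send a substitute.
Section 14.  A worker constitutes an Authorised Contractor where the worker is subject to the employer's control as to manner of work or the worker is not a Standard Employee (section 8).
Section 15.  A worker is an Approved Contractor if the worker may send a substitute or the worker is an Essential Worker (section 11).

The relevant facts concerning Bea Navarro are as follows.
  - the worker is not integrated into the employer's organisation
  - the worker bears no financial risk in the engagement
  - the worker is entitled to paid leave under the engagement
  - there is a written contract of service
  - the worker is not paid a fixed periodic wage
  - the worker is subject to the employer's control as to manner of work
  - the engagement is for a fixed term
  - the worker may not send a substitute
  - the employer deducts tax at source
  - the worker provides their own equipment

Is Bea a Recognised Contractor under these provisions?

section 5 — Chargeable Employee: [the worker provides their own equipment? yes] OR [the employer deducts tax at source? yes] OR [the engagement is for an indefinite term? no] → satisfied.
section 13 — Eligible Staff Member: [the worker is subject to the employer's control as to manner of work? yes] OR [the worker may send a substitute? no] → satisfied.
section 10 — Recognised Contractor: [not a Chargeable Employee (section 5)? no] OR [not an Eligible Staff Member (section 13)? no] → not satisfied.

No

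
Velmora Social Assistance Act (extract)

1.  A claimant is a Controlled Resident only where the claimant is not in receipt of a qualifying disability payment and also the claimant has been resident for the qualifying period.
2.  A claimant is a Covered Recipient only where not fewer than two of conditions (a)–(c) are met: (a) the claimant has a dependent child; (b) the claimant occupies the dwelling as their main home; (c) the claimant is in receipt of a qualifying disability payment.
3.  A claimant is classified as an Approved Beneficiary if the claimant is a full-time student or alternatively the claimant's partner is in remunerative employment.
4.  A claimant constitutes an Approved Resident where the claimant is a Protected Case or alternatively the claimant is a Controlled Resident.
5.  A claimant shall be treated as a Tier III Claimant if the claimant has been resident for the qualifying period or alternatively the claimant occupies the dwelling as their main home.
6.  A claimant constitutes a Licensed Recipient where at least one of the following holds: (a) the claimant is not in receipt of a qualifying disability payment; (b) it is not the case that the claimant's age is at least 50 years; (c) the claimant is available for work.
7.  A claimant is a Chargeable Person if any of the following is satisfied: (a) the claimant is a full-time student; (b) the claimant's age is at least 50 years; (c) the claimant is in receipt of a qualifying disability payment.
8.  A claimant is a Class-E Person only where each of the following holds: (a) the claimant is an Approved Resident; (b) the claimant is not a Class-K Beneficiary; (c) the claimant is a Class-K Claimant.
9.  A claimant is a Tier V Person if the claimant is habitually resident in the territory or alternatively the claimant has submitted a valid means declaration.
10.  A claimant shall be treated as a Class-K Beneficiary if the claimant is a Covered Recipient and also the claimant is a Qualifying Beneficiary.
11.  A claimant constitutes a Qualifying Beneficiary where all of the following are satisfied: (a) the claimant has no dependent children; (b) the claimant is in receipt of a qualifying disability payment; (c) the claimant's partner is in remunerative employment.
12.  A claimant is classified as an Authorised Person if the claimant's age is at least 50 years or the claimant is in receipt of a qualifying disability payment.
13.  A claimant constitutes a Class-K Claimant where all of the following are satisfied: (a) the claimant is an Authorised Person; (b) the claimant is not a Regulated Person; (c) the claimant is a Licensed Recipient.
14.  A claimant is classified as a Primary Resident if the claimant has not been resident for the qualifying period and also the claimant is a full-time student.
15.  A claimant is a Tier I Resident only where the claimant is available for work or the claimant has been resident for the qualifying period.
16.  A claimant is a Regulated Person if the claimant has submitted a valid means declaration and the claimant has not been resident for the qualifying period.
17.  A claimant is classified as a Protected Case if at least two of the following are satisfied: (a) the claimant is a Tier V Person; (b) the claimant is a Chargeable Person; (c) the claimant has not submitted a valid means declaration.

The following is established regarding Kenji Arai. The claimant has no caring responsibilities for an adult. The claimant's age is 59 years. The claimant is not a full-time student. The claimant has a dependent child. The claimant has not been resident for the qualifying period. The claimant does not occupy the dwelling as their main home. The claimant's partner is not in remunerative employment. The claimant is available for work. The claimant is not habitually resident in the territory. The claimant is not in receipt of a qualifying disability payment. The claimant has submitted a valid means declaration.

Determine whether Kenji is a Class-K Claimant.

No

paragraph 12 — Authorised Person: [claimant's age: 59 years ≥ 50 years? yes] OR [the claimant is in receipt of a qualifying disability payment? no] → satisfied.
paragraph 16 — Regulated Person: [the claimant has submitted a valid means declaration? yes] AND [the claimant has not been resident for the qualifying period? yes] → satisfied.
paragraph 6 — Licensed Recipient: [the claimant is not in receipt of a qualifying disability payment? yes] OR [claimant's age: 59 years ≥ 50 years? yes, so negated condition no] OR [the claimant is available for work? yes] → satisfied.
paragraph 13 — Class-K Claimant: [Authorised Person (paragraph 12)? yes] AND [not a Regulated Person (paragraph 16)? no] AND [Licensed Recipient (paragraph 6)? yes] → not satisfied.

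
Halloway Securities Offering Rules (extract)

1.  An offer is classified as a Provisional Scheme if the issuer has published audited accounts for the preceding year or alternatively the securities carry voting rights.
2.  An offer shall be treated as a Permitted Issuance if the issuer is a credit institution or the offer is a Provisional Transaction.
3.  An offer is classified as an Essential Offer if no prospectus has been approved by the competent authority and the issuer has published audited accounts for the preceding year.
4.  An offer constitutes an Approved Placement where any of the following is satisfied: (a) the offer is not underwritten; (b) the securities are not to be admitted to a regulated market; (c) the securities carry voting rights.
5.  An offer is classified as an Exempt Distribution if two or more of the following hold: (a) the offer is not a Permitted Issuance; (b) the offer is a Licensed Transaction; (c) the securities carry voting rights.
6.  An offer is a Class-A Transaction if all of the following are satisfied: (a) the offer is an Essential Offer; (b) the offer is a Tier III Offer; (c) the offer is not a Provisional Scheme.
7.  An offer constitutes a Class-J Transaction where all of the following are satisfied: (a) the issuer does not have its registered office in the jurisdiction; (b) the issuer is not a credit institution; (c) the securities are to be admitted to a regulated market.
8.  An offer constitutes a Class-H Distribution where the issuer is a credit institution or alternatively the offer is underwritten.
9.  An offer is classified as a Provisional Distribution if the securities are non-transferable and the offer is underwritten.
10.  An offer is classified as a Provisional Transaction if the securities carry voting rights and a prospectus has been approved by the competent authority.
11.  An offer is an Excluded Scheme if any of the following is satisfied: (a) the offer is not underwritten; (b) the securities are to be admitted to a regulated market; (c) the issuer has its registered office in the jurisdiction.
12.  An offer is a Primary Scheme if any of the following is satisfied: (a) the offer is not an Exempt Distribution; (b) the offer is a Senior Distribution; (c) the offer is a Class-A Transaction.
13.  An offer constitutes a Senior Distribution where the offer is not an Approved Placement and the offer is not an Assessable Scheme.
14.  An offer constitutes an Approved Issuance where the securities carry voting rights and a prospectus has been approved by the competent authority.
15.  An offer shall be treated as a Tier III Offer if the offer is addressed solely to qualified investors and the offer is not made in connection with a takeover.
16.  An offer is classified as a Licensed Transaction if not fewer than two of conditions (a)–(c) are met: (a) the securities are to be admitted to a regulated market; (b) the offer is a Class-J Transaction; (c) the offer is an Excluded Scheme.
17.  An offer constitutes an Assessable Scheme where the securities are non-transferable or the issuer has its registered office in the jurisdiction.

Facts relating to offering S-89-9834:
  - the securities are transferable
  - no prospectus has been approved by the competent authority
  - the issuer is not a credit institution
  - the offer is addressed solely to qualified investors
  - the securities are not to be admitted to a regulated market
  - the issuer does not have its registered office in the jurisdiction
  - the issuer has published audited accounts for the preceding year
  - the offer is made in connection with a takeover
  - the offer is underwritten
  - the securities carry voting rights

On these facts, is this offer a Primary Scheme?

No

paragraph 10 — Provisional Transaction: [the securities carry voting rights? yes] AND [a prospectus has been approved by the competent authority? no] → not satisfied.
paragraph 2 — Permitted Issuance: [the issuer is a credit institution? no] OR [Provisional Transaction (paragraph 10)? no] → not satisfied.
paragraph 7 — Class-J Transaction: [the issuer does not have its registered office in the jurisdiction? yes] AND [the issuer is not a credit institution? yes] AND [the securities are to be admitted to a regulated market? no] → not satisfied.
paragraph 11 — Excluded Scheme: [the offer is not underwritten? no] OR [the securities are to be admitted to a regulated market? no] OR [the issuer has its registered office in the jurisdiction? no] → not satisfied.
paragraph 16 — Licensed Transaction: the securities are to be admitted to a regulated market? no; Class-J Transaction (paragraph 7)? no; Excluded Scheme (paragraph 11)? no — 0 of 3 hold (need ≥2) → not satisfied.
paragraph 5 — Exempt Distribution: not a Permitted Issuance (paragraph 2)? yes; Licensed Transaction (paragraph 16)? no; the securities carry voting rights? yes — 2 of 3 hold (need ≥2) → satisfied.
paragraph 4 — Approved Placement: [the offer is not underwritten? no] OR [the securities are not to be admitted to a regulated market? yes] OR [the securities carry voting rights? yes] → satisfied.
paragraph 17 — Assessable Scheme: [the securities are non-transferable? no] OR [the issuer has its registered office in the jurisdiction? no] → not satisfied.
paragraph 13 — Senior Distribution: [not an Approved Placement (paragraph 4)? no] AND [not an Assessable Scheme (paragraph 17)? yes] → not satisfied.
paragraph 3 — Essential Offer: [no prospectus has been approved by the competent authority? yes] AND [the issuer has published audited accounts for the preceding year? yes] → satisfied.
paragraph 15 — Tier III Offer: [the offer is addressed solely to qualified investors? yes] AND [the offer is not made in connection with a takeover? no] → not satisfied.
paragraph 1 — Provisional Scheme: [the issuer has published audited accounts for the preceding year? yes] OR [the securities carry voting rights? yes] → satisfied.
paragraph 6 — Class-A Transaction: [Essential Offer (paragraph 3)? yes] AND [Tier III Offer (paragraph 15)? no] AND [not a Provisional Scheme (paragraph 1)? no] → not satisfied.
paragraph 12 — Primary Scheme: [not an Exempt Distribution (paragraph 5)? no] OR [Senior Distribution (paragraph 13)? no] OR [Class-A Transaction (paragraph 6)? no] → not satisfied.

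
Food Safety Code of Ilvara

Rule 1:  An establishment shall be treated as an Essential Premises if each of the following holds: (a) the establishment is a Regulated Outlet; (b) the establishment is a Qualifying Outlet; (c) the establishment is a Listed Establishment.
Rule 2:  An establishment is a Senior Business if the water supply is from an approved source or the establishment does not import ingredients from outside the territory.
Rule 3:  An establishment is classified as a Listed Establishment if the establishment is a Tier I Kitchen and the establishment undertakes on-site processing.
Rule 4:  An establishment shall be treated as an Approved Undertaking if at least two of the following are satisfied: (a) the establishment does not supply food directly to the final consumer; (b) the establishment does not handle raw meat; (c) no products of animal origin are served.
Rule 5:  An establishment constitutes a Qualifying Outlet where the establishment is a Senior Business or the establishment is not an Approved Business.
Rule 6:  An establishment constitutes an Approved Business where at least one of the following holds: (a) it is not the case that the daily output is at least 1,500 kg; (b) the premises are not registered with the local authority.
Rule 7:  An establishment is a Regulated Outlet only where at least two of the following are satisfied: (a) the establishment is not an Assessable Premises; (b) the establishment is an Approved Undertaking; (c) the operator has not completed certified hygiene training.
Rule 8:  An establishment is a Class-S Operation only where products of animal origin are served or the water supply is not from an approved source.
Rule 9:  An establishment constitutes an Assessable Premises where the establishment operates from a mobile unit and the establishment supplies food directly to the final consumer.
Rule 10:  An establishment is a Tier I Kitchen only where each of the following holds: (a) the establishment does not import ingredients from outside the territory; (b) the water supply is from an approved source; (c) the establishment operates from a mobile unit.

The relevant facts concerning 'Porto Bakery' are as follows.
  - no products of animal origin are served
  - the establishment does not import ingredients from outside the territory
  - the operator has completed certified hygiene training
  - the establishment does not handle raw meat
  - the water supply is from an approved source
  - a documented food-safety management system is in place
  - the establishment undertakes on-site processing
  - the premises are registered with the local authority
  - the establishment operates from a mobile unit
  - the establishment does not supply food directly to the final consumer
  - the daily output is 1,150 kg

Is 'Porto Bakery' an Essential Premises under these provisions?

rule 9 — Assessable Premises: [the establishment operates from a mobile unit? yes] AND [the establishment supplies food directly to the final consumer? no] → not satisfied.
rule 4 — Approved Undertaking: the establishment does not supply food directly to the final consumer? yes; the establishment does not handle raw meat? yes; no products of animal origin are served? yes — 3 of 3 hold (need ≥2) → satisfied.
rule 7 — Regulated Outlet: not an Assessable Premises (rule 9)? yes; Approved Undertaking (rule 4)? yes; the operator has not completed certified hygiene training? no — 2 of 3 hold (need ≥2) → satisfied.
rule 2 — Senior Business: [the water supply is from an approved source? yes] OR [the establishment does not import ingredients from outside the territory? yes] → satisfied.
rule 6 — Approved Business: [daily output: 1,150 kg ≥ 1,500 kg? no, so negated condition yes] OR [the premises are not registered with the local authority? no] → satisfied.
rule 5 — Qualifying Outlet: [Senior Business (rule 2)? yes] OR [not an Approved Business (rule 6)? no] → satisfied.
rule 10 — Tier I Kitchen: [the establishment does not import ingredients from outside the territory? yes] AND [the water supply is from an approved source? yes] AND [the establishment operates from a mobile unit? yes] → satisfied.
rule 3 — Listed Establishment: [Tier I Kitchen (rule 10)? yes] AND [the establishment undertakes on-site processing? yes] → satisfied.
rule 1 — Essential Premises: [Regulated Outlet (rule 7)? yes] AND [Qualifying Outlet (rule 5)? yes] AND [Listed Establishment (rule 3)? yes] → satisfied.

Yes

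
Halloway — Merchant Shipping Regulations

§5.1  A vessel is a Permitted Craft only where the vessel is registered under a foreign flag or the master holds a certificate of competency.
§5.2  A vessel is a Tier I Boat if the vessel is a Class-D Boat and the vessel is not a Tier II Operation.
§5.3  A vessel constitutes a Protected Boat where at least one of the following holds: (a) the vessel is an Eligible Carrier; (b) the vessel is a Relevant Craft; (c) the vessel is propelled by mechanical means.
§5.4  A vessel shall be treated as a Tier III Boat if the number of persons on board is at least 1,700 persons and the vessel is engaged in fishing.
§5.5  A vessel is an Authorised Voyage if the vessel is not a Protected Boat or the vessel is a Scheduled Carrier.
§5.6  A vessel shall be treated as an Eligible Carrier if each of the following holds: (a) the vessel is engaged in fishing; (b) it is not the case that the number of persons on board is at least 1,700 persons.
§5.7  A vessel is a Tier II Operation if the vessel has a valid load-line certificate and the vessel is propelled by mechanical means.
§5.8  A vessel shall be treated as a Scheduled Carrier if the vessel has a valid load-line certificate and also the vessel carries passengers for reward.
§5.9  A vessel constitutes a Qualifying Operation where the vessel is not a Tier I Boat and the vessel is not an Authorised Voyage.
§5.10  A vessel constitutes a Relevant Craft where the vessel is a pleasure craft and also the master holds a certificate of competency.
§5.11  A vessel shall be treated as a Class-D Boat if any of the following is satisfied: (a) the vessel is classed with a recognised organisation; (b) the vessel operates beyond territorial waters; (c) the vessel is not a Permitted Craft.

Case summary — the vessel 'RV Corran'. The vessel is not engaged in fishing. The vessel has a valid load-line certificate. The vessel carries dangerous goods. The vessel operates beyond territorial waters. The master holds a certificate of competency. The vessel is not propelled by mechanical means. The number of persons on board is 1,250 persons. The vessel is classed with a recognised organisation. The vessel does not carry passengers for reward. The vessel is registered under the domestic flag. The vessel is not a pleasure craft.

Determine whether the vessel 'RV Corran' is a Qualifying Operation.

§5.1 — Permitted Craft: [the vessel is registered under a foreign flag? no] OR [the master holds a certificate of competency? yes] → satisfied.
§5.11 — Class-D Boat: [the vessel is classed with a recognised organisation? yes] OR [the vessel operates beyond territorial waters? yes] OR [not a Permitted Craft (§5.1)? no] → satisfied.
§5.7 — Tier II Operation: [the vessel has a valid load-line certificate? yes] AND [the vessel is propelled by mechanical means? no] → not satisfied.
§5.2 — Tier I Boat: [Class-D Boat (§5.11)? yes] AND [not a Tier II Operation (§5.7)? yes] → satisfied.
§5.6 — Eligible Carrier: [the vessel is engaged in fishing? no] AND [number of persons on board: 1,250 persons ≥ 1,700 persons? no, so negated condition yes] → not satisfied.
§5.10 — Relevant Craft: [the vessel is a pleasure craft? no] AND [the master holds a certificate of competency? yes] → not satisfied.
§5.3 — Protected Boat: [Eligible Carrier (§5.6)? no] OR [Relevant Craft (§5.10)? no] OR [the vessel is propelled by mechanical means? no] → not satisfied.
§5.8 — Scheduled Carrier: [the vessel has a valid load-line certificate? yes] AND [the vessel carries passengers for reward? no] → not satisfied.
§5.5 — Authorised Voyage: [not a Protected Boat (§5.3)? yes] OR [Scheduled Carrier (§5.8)? no] → satisfied.
§5.9 — Qualifying Operation: [not a Tier I Boat (§5.2)? no] AND [not an Authorised Voyage (§5.5)? no] → not satisfied.

No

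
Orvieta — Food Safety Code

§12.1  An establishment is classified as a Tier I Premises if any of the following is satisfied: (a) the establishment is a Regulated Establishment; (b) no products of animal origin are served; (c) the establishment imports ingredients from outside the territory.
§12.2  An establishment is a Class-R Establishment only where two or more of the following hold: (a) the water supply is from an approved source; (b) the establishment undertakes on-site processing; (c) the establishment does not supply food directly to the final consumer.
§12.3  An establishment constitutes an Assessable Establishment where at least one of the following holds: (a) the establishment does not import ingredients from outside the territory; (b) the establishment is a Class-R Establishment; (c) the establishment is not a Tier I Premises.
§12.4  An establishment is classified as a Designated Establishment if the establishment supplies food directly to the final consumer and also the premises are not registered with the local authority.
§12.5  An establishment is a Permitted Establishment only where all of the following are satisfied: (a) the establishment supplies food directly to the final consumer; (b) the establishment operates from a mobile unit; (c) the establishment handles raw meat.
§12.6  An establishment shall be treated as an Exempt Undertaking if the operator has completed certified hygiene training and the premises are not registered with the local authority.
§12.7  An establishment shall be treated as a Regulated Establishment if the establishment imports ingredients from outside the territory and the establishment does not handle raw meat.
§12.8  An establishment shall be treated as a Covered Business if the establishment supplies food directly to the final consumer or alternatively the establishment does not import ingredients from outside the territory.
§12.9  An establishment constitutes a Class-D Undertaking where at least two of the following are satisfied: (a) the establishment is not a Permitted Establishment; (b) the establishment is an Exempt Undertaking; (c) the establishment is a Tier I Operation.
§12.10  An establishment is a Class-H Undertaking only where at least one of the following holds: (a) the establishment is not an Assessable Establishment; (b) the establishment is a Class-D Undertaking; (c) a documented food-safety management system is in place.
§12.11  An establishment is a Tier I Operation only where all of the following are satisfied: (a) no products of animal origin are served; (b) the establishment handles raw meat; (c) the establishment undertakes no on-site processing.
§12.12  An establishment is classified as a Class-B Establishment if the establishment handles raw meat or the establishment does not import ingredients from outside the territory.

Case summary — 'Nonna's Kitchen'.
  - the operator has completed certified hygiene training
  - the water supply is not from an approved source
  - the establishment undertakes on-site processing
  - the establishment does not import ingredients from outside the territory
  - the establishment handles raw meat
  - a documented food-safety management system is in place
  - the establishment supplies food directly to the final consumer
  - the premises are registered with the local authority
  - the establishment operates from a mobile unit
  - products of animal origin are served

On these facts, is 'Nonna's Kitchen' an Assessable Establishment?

Yes

§12.2 — Class-R Establishment: the water supply is from an approved source? no; the establishment undertakes on-site processing? yes; the establishment does not supply food directly to the final consumer? no — 1 of 3 hold (need ≥2) → not satisfied.
§12.7 — Regulated Establishment: [the establishment imports ingredients from outside the territory? no] AND [the establishment does not handle raw meat? no] → not satisfied.
§12.1 — Tier I Premises: [Regulated Establishment (§12.7)? no] OR [no products of animal origin are served? no] OR [the establishment imports ingredients from outside the territory? no] → not satisfied.
§12.3 — Assessable Establishment: [the establishment does not import ingredients from outside the territory? yes] OR [Class-R Establishment (§12.2)? no] OR [not a Tier I Premises (§12.1)? yes] → satisfied.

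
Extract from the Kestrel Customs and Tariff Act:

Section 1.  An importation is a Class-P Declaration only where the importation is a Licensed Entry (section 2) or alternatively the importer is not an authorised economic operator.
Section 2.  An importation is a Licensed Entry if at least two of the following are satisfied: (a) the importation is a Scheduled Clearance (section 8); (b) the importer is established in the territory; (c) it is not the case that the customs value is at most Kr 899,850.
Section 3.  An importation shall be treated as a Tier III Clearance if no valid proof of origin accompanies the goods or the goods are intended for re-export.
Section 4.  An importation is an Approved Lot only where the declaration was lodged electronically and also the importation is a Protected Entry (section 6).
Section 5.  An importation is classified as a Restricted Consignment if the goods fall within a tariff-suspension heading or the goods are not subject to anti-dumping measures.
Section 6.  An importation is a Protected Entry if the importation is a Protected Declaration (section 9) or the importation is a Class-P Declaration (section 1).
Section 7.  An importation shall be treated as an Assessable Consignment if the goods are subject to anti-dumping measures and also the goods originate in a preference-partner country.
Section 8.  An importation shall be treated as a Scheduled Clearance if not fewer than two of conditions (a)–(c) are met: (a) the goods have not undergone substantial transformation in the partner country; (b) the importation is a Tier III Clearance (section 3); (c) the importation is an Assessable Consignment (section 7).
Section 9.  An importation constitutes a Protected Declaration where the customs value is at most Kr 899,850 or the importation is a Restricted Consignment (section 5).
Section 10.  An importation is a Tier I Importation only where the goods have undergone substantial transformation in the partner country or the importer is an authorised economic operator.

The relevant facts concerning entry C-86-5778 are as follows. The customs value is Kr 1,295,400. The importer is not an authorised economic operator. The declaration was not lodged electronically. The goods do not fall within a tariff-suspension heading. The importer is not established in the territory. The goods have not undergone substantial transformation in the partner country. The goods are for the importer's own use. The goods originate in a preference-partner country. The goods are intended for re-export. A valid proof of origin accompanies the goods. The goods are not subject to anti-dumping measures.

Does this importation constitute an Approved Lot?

No

section 5 — Restricted Consignment: [the goods fall within a tariff-suspension heading? no] OR [the goods are not subject to anti-dumping measures? yes] → satisfied.
section 9 — Protected Declaration: [customs value: Kr 1,295,400 ≤ Kr 899,850? no] OR [Restricted Consignment (section 5)? yes] → satisfied.
section 3 — Tier III Clearance: [no valid proof of origin accompanies the goods? no] OR [the goods are intended for re-export? yes] → satisfied.
section 7 — Assessable Consignment: [the goods are subject to anti-dumping measures? no] AND [the goods originate in a preference-partner country? yes] → not satisfied.
section 8 — Scheduled Clearance: the goods have not undergone substantial transformation in the partner country? yes; Tier III Clearance (section 3)? yes; Assessable Consignment (section 7)? no — 2 of 3 hold (need ≥2) → satisfied.
section 2 — Licensed Entry: Scheduled Clearance (section 8)? yes; the importer is established in the territory? no; customs value: Kr 1,295,400 ≤ Kr 899,850? no, so negated condition yes — 2 of 3 hold (need ≥2) → satisfied.
section 1 — Class-P Declaration: [Licensed Entry (section 2)? yes] OR [the importer is not an authorised economic operator? yes] → satisfied.
section 6 — Protected Entry: [Protected Declaration (section 9)? yes] OR [Class-P Declaration (section 1)? yes] → satisfied.
section 4 — Approved Lot: [the declaration was lodged electronically? no] AND [Protected Entry (section 6)? yes] → not satisfied.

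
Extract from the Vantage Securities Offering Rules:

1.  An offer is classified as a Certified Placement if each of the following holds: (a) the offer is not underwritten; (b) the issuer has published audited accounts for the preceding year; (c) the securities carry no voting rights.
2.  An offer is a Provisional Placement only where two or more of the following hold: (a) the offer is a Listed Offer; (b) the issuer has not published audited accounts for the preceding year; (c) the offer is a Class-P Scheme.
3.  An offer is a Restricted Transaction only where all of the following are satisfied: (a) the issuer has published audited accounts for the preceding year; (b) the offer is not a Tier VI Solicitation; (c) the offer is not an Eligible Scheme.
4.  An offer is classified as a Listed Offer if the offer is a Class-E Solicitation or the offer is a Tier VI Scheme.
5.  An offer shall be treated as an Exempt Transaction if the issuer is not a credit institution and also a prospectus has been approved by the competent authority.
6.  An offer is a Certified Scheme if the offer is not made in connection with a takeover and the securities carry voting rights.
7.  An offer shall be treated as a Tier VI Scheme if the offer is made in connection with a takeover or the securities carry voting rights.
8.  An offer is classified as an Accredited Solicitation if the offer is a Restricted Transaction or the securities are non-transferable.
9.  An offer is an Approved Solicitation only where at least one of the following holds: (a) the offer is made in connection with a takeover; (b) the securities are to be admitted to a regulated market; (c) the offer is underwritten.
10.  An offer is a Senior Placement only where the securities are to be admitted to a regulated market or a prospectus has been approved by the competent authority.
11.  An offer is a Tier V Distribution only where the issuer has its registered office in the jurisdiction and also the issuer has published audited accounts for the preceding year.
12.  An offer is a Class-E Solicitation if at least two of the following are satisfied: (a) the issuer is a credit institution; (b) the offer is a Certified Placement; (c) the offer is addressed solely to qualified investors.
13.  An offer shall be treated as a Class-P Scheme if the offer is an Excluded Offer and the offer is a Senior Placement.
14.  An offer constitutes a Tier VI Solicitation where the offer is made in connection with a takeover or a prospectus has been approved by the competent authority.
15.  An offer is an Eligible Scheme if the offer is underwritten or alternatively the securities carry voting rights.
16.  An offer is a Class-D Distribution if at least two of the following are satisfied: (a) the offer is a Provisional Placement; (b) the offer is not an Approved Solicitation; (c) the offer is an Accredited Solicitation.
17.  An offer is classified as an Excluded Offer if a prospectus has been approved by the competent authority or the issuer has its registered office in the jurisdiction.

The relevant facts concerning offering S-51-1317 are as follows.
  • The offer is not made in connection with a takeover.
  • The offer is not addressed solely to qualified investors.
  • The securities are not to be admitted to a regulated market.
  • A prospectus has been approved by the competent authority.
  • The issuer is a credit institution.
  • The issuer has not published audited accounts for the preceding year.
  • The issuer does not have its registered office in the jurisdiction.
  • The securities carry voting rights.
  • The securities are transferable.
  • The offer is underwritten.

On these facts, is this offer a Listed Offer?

paragraph 1 — Certified Placement: [the offer is not underwritten? no] AND [the issuer has published audited accounts for the preceding year? no] AND [the securities carry no voting rights? no] → not satisfied.
paragraph 12 — Class-E Solicitation: the issuer is a credit institution? yes; Certified Placement (paragraph 1)? no; the offer is addressed solely to qualified investors? no — 1 of 3 hold (need ≥2) → not satisfied.
paragraph 7 — Tier VI Scheme: [the offer is made in connection with a takeover? no] OR [the securities carry voting rights? yes] → satisfied.
paragraph 4 — Listed Offer: [Class-E Solicitation (paragraph 12)? no] OR [Tier VI Scheme (paragraph 7)? yes] → satisfied.

Yes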